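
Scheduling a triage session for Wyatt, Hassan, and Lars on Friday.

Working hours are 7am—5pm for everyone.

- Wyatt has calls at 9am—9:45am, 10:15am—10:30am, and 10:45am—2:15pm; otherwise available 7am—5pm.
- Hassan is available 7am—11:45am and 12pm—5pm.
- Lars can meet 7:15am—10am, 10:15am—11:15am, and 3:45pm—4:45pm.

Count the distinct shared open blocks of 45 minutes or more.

Wyatt free within 07:00–17:00: 07:00–09:00, 09:45–10:15, 10:30–10:45, 14:15–17:00.
Wyatt ∩ Hassan: 07:00–09:00, 09:45–10:15, 10:30–10:45, 14:15–17:00.
Wyatt ∩ Hassan ∩ Lars: 07:15–09:00, 09:45–10:00, 10:30–10:45, 15:45–16:45.
Windows ≥ 45 min: 07:15–09:00, 15:45–16:45.
That's 2 windows.

2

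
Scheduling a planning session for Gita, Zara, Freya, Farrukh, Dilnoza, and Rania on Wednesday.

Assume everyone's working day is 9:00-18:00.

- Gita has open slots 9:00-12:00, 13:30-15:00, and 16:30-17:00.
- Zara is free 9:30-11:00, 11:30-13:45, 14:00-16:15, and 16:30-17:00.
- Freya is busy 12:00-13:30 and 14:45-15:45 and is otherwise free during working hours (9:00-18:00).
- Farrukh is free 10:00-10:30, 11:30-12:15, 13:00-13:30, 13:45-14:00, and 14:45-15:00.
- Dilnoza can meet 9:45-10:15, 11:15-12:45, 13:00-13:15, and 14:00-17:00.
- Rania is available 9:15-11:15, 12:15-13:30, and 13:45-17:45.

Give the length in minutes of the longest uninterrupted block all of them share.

Freya free within 09:00–18:00: 09:00–12:00, 13:30–14:45, 15:45–18:00.
Gita ∩ Zara: 09:30–11:00, 11:30–12:00, 13:30–13:45, 14:00–15:00, 16:30–17:00.
Gita ∩ Zara ∩ Freya: 09:30–11:00, 11:30–12:00, 13:30–13:45, 14:00–14:45, 16:30–17:00.
Gita ∩ Zara ∩ Freya ∩ Farrukh: 10:00–10:30, 11:30–12:00.
Gita ∩ Zara ∩ Freya ∩ Farrukh ∩ Dilnoza: 10:00–10:15, 11:30–12:00.
Gita ∩ Zara ∩ Freya ∩ Farrukh ∩ Dilnoza ∩ Rania: 10:00–10:15.
Single common window of 15 minutes.

15 minutes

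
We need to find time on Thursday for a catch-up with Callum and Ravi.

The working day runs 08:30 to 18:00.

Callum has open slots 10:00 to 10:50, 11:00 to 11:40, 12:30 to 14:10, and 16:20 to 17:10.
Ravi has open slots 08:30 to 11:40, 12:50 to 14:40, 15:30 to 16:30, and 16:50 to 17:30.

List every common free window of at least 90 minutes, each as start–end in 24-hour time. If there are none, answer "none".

none

Callum ∩ Ravi: 10:00–10:50, 11:00–11:40, 12:50–14:10, 16:20–16:30, 16:50–17:10.
Windows ≥ 90 min: (none).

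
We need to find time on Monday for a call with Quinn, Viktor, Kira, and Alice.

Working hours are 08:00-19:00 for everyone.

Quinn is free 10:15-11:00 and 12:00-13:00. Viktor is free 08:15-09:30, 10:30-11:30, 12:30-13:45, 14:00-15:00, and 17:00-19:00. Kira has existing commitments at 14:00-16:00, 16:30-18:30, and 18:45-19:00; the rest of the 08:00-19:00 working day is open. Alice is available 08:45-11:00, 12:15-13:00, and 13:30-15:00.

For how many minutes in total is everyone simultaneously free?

60 minutes

Kira free within 08:00–19:00: 08:00–14:00, 16:00–16:30, 18:30–18:45.
Quinn ∩ Viktor: 10:30–11:00, 12:30–13:00.
Quinn ∩ Viktor ∩ Kira: 10:30–11:00, 12:30–13:00.
Quinn ∩ Viktor ∩ Kira ∩ Alice: 10:30–11:00, 12:30–13:00.
Total common minutes: 30 + 30 = 60.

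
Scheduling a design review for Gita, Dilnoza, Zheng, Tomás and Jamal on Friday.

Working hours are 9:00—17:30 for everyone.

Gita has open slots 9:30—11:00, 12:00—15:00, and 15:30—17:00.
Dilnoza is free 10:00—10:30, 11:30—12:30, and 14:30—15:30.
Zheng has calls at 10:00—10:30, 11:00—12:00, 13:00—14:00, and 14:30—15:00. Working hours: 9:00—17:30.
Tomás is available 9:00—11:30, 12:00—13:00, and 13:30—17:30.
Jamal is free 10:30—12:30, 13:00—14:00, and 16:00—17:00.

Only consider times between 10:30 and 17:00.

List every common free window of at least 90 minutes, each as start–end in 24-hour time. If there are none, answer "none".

none

Zheng free within 09:00–17:30: 09:00–10:00, 10:30–11:00, 12:00–13:00, 14:00–14:30, 15:00–17:30.
Gita ∩ Dilnoza: 10:00–10:30, 12:00–12:30, 14:30–15:00.
Gita ∩ Dilnoza ∩ Zheng: 12:00–12:30.
Gita ∩ Dilnoza ∩ Zheng ∩ Tomás: 12:00–12:30.
Gita ∩ Dilnoza ∩ Zheng ∩ Tomás ∩ Jamal: 12:00–12:30.
Restricted to 10:30–17:00: 12:00–12:30.
Windows ≥ 90 min: (none).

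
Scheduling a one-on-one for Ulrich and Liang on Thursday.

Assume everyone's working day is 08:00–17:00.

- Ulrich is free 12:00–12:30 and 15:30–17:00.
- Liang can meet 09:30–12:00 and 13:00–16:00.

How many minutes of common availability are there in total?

Ulrich ∩ Liang: 15:30–16:00.
Total common minutes: 30.

30 minutes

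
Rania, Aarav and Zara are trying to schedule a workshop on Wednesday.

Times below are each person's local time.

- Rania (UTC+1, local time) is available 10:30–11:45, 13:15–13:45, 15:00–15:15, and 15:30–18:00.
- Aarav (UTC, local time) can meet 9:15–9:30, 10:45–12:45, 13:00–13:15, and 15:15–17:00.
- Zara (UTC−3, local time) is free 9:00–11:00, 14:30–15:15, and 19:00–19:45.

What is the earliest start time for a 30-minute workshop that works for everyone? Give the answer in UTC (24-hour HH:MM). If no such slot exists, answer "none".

Rania → UTC: 09:30–10:45, 12:15–12:45, 14:00–14:15, 14:30–17:00.
Aarav → UTC: 09:15–09:30, 10:45–12:45, 13:00–13:15, 15:15–17:00.
Zara → UTC: 12:00–14:00, 17:30–18:15, 22:00–22:45.
Rania ∩ Aarav: 12:15–12:45, 15:15–17:00.
Rania ∩ Aarav ∩ Zara: 12:15–12:45.
Windows ≥ 30 min: 12:15–12:45.
Earliest such window starts at 12:15.

12:15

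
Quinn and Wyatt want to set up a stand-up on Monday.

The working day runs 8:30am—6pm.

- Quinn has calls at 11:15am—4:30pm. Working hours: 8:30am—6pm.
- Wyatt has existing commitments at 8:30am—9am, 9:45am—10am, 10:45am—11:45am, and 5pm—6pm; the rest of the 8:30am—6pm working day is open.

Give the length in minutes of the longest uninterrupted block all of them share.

45 minutes

Quinn free within 08:30–18:00: 08:30–11:15, 16:30–18:00.
Wyatt free within 08:30–18:00: 09:00–09:45, 10:00–10:45, 11:45–17:00.
Quinn ∩ Wyatt: 09:00–09:45, 10:00–10:45, 16:30–17:00.
Common window lengths: 45, 45, 30 min; longest is 45.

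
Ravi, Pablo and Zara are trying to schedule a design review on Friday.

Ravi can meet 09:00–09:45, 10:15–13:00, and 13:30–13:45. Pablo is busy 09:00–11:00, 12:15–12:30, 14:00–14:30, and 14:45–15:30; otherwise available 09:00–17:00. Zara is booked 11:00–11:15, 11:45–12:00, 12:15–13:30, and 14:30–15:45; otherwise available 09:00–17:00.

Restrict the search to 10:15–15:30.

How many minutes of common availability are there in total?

Pablo free within 09:00–17:00: 11:00–12:15, 12:30–14:00, 14:30–14:45, 15:30–17:00.
Zara free within 09:00–17:00: 09:00–11:00, 11:15–11:45, 12:00–12:15, 13:30–14:30, 15:45–17:00.
Ravi ∩ Pablo: 11:00–12:15, 12:30–13:00, 13:30–13:45.
Ravi ∩ Pablo ∩ Zara: 11:15–11:45, 12:00–12:15, 13:30–13:45.
Restricted to 10:15–15:30: 11:15–11:45, 12:00–12:15, 13:30–13:45.
Total common minutes: 30 + 15 + 15 = 60.

60 minutes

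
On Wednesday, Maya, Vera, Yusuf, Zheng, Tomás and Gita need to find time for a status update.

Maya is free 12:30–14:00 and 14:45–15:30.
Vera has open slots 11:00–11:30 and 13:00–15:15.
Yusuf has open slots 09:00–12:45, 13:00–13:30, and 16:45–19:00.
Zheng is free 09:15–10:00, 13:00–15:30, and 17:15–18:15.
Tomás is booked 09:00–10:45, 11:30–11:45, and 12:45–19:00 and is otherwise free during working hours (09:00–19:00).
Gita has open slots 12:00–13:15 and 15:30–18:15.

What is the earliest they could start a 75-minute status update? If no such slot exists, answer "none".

Tomás free within 09:00–19:00: 10:45–11:30, 11:45–12:45.
Maya ∩ Vera: 13:00–14:00, 14:45–15:15.
Maya ∩ Vera ∩ Yusuf: 13:00–13:30.
Maya ∩ Vera ∩ Yusuf ∩ Zheng: 13:00–13:30.
Maya ∩ Vera ∩ Yusuf ∩ Zheng ∩ Tomás: (none).
Maya ∩ Vera ∩ Yusuf ∩ Zheng ∩ Tomás ∩ Gita: (none).
Windows ≥ 75 min: (none).

none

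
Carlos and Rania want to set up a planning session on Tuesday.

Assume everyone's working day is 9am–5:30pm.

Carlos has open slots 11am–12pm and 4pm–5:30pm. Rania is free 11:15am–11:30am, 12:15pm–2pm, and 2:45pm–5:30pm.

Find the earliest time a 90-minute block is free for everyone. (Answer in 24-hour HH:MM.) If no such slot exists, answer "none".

16:00

Carlos ∩ Rania: 11:15–11:30, 16:00–17:30.
Windows ≥ 90 min: 16:00–17:30.
Earliest such window starts at 16:00.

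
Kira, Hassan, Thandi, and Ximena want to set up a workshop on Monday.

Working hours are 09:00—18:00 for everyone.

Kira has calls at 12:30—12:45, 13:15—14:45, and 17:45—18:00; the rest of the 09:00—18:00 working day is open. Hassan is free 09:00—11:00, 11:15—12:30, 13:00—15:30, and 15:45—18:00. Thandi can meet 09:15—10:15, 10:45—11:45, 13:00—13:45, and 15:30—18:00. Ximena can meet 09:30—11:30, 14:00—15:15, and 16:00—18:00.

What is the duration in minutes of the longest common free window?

105 minutes

Kira free within 09:00–18:00: 09:00–12:30, 12:45–13:15, 14:45–17:45.
Kira ∩ Hassan: 09:00–11:00, 11:15–12:30, 13:00–13:15, 14:45–15:30, 15:45–17:45.
Kira ∩ Hassan ∩ Thandi: 09:15–10:15, 10:45–11:00, 11:15–11:45, 13:00–13:15, 15:45–17:45.
Kira ∩ Hassan ∩ Thandi ∩ Ximena: 09:30–10:15, 10:45–11:00, 11:15–11:30, 16:00–17:45.
Common window lengths: 45, 15, 15, 105 min; longest is 105.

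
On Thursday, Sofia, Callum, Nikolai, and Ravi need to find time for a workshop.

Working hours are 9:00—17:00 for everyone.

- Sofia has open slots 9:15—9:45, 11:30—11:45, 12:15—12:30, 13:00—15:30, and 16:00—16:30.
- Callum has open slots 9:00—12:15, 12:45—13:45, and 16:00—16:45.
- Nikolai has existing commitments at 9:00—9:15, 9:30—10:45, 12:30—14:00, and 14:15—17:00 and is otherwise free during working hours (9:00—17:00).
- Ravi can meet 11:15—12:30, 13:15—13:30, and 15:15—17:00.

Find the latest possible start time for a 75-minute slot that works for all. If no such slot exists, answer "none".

Nikolai free within 09:00–17:00: 09:15–09:30, 10:45–12:30, 14:00–14:15.
Sofia ∩ Callum: 09:15–09:45, 11:30–11:45, 13:00–13:45, 16:00–16:30.
Sofia ∩ Callum ∩ Nikolai: 09:15–09:30, 11:30–11:45.
Sofia ∩ Callum ∩ Nikolai ∩ Ravi: 11:30–11:45.
Windows ≥ 75 min: (none).

none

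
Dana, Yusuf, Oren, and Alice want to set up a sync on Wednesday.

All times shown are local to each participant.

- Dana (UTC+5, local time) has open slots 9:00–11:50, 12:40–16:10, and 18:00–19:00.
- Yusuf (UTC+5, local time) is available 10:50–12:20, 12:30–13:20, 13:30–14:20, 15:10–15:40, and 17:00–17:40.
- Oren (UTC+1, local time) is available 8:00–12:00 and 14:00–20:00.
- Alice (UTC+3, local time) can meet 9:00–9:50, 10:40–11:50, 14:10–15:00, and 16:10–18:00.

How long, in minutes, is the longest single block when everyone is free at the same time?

40 minutes

Dana → UTC: 04:00–06:50, 07:40–11:10, 13:00–14:00.
Yusuf → UTC: 05:50–07:20, 07:30–08:20, 08:30–09:20, 10:10–10:40, 12:00–12:40.
Oren → UTC: 07:00–11:00, 13:00–19:00.
Alice → UTC: 06:00–06:50, 07:40–08:50, 11:10–12:00, 13:10–15:00.
Dana ∩ Yusuf: 05:50–06:50, 07:40–08:20, 08:30–09:20, 10:10–10:40.
Dana ∩ Yusuf ∩ Oren: 07:40–08:20, 08:30–09:20, 10:10–10:40.
Dana ∩ Yusuf ∩ Oren ∩ Alice: 07:40–08:20, 08:30–08:50.
Common window lengths: 40, 20 min; longest is 40.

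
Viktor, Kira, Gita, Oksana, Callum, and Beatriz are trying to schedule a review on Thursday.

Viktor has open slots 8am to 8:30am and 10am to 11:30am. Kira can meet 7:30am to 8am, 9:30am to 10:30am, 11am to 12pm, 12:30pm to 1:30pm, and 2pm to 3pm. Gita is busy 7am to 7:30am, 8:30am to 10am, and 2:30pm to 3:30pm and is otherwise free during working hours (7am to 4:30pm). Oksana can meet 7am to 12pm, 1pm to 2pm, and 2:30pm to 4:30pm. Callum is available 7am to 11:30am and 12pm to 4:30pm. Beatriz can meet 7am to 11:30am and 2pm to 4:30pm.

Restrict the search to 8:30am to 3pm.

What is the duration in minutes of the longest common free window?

Gita free within 07:00–16:30: 07:30–08:30, 10:00–14:30, 15:30–16:30.
Viktor ∩ Kira: 10:00–10:30, 11:00–11:30.
Viktor ∩ Kira ∩ Gita: 10:00–10:30, 11:00–11:30.
Viktor ∩ Kira ∩ Gita ∩ Oksana: 10:00–10:30, 11:00–11:30.
Viktor ∩ Kira ∩ Gita ∩ Oksana ∩ Callum: 10:00–10:30, 11:00–11:30.
Viktor ∩ Kira ∩ Gita ∩ Oksana ∩ Callum ∩ Beatriz: 10:00–10:30, 11:00–11:30.
Restricted to 08:30–15:00: 10:00–10:30, 11:00–11:30.
Common window lengths: 30, 30 min; longest is 30.

30 minutes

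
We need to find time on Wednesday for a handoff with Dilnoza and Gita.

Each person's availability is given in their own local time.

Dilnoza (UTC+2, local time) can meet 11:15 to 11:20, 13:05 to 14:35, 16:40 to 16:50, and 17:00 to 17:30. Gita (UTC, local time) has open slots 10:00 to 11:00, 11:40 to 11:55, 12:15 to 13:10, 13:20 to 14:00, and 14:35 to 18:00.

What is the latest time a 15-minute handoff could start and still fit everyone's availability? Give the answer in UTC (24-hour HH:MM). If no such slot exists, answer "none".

Dilnoza → UTC: 09:15–09:20, 11:05–12:35, 14:40–14:50, 15:00–15:30.
Gita → UTC: 10:00–11:00, 11:40–11:55, 12:15–13:10, 13:20–14:00, 14:35–18:00.
Dilnoza ∩ Gita: 11:40–11:55, 12:15–12:35, 14:40–14:50, 15:00–15:30.
Windows ≥ 15 min: 11:40–11:55, 12:15–12:35, 15:00–15:30.
Latest start in the last window 15:00–15:30 is 15:30 − 15 min = 15:15.

15:15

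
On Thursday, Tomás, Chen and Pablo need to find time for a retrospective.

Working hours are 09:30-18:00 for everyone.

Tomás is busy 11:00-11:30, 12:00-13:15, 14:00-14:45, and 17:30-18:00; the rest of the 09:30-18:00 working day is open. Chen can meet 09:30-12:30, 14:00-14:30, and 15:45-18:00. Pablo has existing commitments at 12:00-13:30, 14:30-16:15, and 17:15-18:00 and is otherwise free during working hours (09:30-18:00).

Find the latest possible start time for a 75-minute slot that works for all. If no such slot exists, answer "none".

Tomás free within 09:30–18:00: 09:30–11:00, 11:30–12:00, 13:15–14:00, 14:45–17:30.
Pablo free within 09:30–18:00: 09:30–12:00, 13:30–14:30, 16:15–17:15.
Tomás ∩ Chen: 09:30–11:00, 11:30–12:00, 15:45–17:30.
Tomás ∩ Chen ∩ Pablo: 09:30–11:00, 11:30–12:00, 16:15–17:15.
Windows ≥ 75 min: 09:30–11:00.
Latest start in the last window 09:30–11:00 is 11:00 − 75 min = 09:45.

09:45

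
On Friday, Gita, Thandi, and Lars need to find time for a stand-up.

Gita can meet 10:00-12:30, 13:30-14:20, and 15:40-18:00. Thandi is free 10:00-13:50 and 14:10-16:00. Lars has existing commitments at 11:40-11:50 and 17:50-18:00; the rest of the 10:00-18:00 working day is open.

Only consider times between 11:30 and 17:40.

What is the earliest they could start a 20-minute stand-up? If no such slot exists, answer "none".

11:50

Lars free within 10:00–18:00: 10:00–11:40, 11:50–17:50.
Gita ∩ Thandi: 10:00–12:30, 13:30–13:50, 14:10–14:20, 15:40–16:00.
Gita ∩ Thandi ∩ Lars: 10:00–11:40, 11:50–12:30, 13:30–13:50, 14:10–14:20, 15:40–16:00.
Restricted to 11:30–17:40: 11:30–11:40, 11:50–12:30, 13:30–13:50, 14:10–14:20, 15:40–16:00.
Windows ≥ 20 min: 11:50–12:30, 13:30–13:50, 15:40–16:00.
Earliest such window starts at 11:50.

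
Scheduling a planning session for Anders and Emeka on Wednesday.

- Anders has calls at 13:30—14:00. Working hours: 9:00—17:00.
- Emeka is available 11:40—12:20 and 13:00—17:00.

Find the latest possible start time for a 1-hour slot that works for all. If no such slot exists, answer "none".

Anders free within 09:00–17:00: 09:00–13:30, 14:00–17:00.
Anders ∩ Emeka: 11:40–12:20, 13:00–13:30, 14:00–17:00.
Windows ≥ 60 min: 14:00–17:00.
Latest start in the last window 14:00–17:00 is 17:00 − 60 min = 16:00.

16:00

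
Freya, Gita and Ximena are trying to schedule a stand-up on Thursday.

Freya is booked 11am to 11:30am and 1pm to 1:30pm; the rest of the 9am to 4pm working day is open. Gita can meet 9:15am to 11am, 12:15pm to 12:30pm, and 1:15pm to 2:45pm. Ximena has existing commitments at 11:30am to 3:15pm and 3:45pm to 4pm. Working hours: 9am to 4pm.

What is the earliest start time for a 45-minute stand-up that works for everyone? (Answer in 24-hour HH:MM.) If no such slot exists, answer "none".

09:15

Freya free within 09:00–16:00: 09:00–11:00, 11:30–13:00, 13:30–16:00.
Ximena free within 09:00–16:00: 09:00–11:30, 15:15–15:45.
Freya ∩ Gita: 09:15–11:00, 12:15–12:30, 13:30–14:45.
Freya ∩ Gita ∩ Ximena: 09:15–11:00.
Windows ≥ 45 min: 09:15–11:00.
Earliest such window starts at 09:15.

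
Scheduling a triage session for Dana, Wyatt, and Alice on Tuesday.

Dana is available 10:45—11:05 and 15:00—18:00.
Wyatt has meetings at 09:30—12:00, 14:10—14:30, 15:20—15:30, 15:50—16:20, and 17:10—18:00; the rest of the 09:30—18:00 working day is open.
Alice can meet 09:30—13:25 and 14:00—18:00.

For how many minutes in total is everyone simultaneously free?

Wyatt free within 09:30–18:00: 12:00–14:10, 14:30–15:20, 15:30–15:50, 16:20–17:10.
Dana ∩ Wyatt: 15:00–15:20, 15:30–15:50, 16:20–17:10.
Dana ∩ Wyatt ∩ Alice: 15:00–15:20, 15:30–15:50, 16:20–17:10.
Total common minutes: 20 + 20 + 50 = 90.

90 minutes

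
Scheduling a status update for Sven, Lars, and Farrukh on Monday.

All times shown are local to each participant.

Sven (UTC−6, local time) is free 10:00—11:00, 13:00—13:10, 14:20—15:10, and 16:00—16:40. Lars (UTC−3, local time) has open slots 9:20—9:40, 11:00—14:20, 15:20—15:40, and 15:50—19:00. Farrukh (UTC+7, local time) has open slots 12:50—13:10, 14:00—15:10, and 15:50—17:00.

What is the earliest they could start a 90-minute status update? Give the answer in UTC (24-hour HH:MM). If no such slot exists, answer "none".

none

Sven → UTC: 16:00–17:00, 19:00–19:10, 20:20–21:10, 22:00–22:40.
Lars → UTC: 12:20–12:40, 14:00–17:20, 18:20–18:40, 18:50–22:00.
Farrukh → UTC: 05:50–06:10, 07:00–08:10, 08:50–10:00.
Sven ∩ Lars: 16:00–17:00, 19:00–19:10, 20:20–21:10.
Sven ∩ Lars ∩ Farrukh: (none).
Windows ≥ 90 min: (none).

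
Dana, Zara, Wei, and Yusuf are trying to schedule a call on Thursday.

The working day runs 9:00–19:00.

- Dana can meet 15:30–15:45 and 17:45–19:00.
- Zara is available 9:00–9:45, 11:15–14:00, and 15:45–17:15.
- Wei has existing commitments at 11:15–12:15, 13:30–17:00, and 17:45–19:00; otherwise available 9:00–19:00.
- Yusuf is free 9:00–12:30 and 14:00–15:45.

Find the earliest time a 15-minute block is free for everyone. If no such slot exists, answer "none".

none

Wei free within 09:00–19:00: 09:00–11:15, 12:15–13:30, 17:00–17:45.
Dana ∩ Zara: (none).
Dana ∩ Zara ∩ Wei: (none).
Dana ∩ Zara ∩ Wei ∩ Yusuf: (none).
Windows ≥ 15 min: (none).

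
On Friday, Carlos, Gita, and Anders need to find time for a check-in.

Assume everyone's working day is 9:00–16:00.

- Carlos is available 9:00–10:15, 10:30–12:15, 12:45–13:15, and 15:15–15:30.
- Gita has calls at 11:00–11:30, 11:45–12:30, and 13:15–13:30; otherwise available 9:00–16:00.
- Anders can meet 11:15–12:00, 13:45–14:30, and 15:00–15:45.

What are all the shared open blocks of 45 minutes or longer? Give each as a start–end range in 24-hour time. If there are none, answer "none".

Gita free within 09:00–16:00: 09:00–11:00, 11:30–11:45, 12:30–13:15, 13:30–16:00.
Carlos ∩ Gita: 09:00–10:15, 10:30–11:00, 11:30–11:45, 12:45–13:15, 15:15–15:30.
Carlos ∩ Gita ∩ Anders: 11:30–11:45, 15:15–15:30.
Windows ≥ 45 min: (none).

none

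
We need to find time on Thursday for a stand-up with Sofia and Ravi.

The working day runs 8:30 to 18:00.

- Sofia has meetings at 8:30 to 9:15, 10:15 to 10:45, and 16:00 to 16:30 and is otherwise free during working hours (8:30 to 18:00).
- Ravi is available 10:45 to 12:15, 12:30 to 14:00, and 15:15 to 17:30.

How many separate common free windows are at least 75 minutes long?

Sofia free within 08:30–18:00: 09:15–10:15, 10:45–16:00, 16:30–18:00.
Sofia ∩ Ravi: 10:45–12:15, 12:30–14:00, 15:15–16:00, 16:30–17:30.
Windows ≥ 75 min: 10:45–12:15, 12:30–14:00.
That's 2 windows.

2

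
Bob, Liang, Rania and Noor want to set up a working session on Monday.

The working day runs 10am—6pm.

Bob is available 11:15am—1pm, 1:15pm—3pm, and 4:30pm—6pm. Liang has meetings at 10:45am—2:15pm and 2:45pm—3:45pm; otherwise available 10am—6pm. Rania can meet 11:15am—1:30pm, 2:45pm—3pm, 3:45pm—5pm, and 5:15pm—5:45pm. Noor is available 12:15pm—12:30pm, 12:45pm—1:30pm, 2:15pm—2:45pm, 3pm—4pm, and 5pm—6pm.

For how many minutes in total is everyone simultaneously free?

Liang free within 10:00–18:00: 10:00–10:45, 14:15–14:45, 15:45–18:00.
Bob ∩ Liang: 14:15–14:45, 16:30–18:00.
Bob ∩ Liang ∩ Rania: 16:30–17:00, 17:15–17:45.
Bob ∩ Liang ∩ Rania ∩ Noor: 17:15–17:45.
Total common minutes: 30.

30 minutes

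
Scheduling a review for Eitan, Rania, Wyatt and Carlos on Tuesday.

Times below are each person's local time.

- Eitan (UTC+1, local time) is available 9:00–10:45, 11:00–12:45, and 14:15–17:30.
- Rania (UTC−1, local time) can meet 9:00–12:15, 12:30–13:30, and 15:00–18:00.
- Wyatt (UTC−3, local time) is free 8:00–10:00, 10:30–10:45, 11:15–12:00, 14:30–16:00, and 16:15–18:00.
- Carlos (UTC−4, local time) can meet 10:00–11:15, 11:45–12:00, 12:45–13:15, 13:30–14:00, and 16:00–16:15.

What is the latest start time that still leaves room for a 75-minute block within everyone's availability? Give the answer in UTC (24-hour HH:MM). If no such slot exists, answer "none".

Eitan → UTC: 08:00–09:45, 10:00–11:45, 13:15–16:30.
Rania → UTC: 10:00–13:15, 13:30–14:30, 16:00–19:00.
Wyatt → UTC: 11:00–13:00, 13:30–13:45, 14:15–15:00, 17:30–19:00, 19:15–21:00.
Carlos → UTC: 14:00–15:15, 15:45–16:00, 16:45–17:15, 17:30–18:00, 20:00–20:15.
Eitan ∩ Rania: 10:00–11:45, 13:30–14:30, 16:00–16:30.
Eitan ∩ Rania ∩ Wyatt: 11:00–11:45, 13:30–13:45, 14:15–14:30.
Eitan ∩ Rania ∩ Wyatt ∩ Carlos: 14:15–14:30.
Windows ≥ 75 min: (none).

none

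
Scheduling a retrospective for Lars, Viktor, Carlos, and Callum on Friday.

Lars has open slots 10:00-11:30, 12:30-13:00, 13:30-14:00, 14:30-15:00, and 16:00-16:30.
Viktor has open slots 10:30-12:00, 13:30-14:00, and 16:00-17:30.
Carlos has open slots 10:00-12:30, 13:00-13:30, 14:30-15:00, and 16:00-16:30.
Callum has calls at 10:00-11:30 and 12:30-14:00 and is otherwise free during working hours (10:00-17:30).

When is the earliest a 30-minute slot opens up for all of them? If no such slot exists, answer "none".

Callum free within 10:00–17:30: 11:30–12:30, 14:00–17:30.
Lars ∩ Viktor: 10:30–11:30, 13:30–14:00, 16:00–16:30.
Lars ∩ Viktor ∩ Carlos: 10:30–11:30, 16:00–16:30.
Lars ∩ Viktor ∩ Carlos ∩ Callum: 16:00–16:30.
Windows ≥ 30 min: 16:00–16:30.
Earliest such window starts at 16:00.

16:00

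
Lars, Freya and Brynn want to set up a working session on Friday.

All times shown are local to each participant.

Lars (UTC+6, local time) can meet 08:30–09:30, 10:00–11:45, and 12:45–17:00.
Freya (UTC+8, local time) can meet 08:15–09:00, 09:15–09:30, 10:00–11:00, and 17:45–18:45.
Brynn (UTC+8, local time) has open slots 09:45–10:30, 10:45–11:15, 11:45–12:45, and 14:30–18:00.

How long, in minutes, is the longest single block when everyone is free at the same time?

15 minutes

Lars → UTC: 02:30–03:30, 04:00–05:45, 06:45–11:00.
Freya → UTC: 00:15–01:00, 01:15–01:30, 02:00–03:00, 09:45–10:45.
Brynn → UTC: 01:45–02:30, 02:45–03:15, 03:45–04:45, 06:30–10:00.
Lars ∩ Freya: 02:30–03:00, 09:45–10:45.
Lars ∩ Freya ∩ Brynn: 02:45–03:00, 09:45–10:00.
Common window lengths: 15, 15 min; longest is 15.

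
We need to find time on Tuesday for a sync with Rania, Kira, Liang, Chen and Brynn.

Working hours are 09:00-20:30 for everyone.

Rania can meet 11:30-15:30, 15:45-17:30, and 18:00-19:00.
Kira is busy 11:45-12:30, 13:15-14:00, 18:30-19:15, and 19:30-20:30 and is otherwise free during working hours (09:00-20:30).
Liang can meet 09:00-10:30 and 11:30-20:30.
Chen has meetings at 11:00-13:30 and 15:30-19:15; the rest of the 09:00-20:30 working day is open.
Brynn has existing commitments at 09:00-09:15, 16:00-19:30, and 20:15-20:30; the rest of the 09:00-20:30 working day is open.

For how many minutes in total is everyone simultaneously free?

Kira free within 09:00–20:30: 09:00–11:45, 12:30–13:15, 14:00–18:30, 19:15–19:30.
Chen free within 09:00–20:30: 09:00–11:00, 13:30–15:30, 19:15–20:30.
Brynn free within 09:00–20:30: 09:15–16:00, 19:30–20:15.
Rania ∩ Kira: 11:30–11:45, 12:30–13:15, 14:00–15:30, 15:45–17:30, 18:00–18:30.
Rania ∩ Kira ∩ Liang: 11:30–11:45, 12:30–13:15, 14:00–15:30, 15:45–17:30, 18:00–18:30.
Rania ∩ Kira ∩ Liang ∩ Chen: 14:00–15:30.
Rania ∩ Kira ∩ Liang ∩ Chen ∩ Brynn: 14:00–15:30.
Total common minutes: 90.

90 minutes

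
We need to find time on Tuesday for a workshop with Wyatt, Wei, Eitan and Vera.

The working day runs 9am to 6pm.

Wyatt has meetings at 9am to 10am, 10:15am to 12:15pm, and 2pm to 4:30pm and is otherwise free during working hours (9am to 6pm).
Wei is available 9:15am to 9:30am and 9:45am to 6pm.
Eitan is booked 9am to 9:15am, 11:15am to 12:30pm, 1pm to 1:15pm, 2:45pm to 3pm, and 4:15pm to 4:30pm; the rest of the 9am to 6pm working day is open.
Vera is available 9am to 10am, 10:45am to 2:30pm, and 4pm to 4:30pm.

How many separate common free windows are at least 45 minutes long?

Wyatt free within 09:00–18:00: 10:00–10:15, 12:15–14:00, 16:30–18:00.
Eitan free within 09:00–18:00: 09:15–11:15, 12:30–13:00, 13:15–14:45, 15:00–16:15, 16:30–18:00.
Wyatt ∩ Wei: 10:00–10:15, 12:15–14:00, 16:30–18:00.
Wyatt ∩ Wei ∩ Eitan: 10:00–10:15, 12:30–13:00, 13:15–14:00, 16:30–18:00.
Wyatt ∩ Wei ∩ Eitan ∩ Vera: 12:30–13:00, 13:15–14:00.
Windows ≥ 45 min: 13:15–14:00.
That's 1 window.

1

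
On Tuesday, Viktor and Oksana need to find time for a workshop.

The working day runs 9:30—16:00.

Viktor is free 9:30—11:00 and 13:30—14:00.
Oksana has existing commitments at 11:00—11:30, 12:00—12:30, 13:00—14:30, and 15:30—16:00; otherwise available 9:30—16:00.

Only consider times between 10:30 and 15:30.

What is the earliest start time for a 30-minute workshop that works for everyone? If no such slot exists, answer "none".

10:30

Oksana free within 09:30–16:00: 09:30–11:00, 11:30–12:00, 12:30–13:00, 14:30–15:30.
Viktor ∩ Oksana: 09:30–11:00.
Restricted to 10:30–15:30: 10:30–11:00.
Windows ≥ 30 min: 10:30–11:00.
Earliest such window starts at 10:30.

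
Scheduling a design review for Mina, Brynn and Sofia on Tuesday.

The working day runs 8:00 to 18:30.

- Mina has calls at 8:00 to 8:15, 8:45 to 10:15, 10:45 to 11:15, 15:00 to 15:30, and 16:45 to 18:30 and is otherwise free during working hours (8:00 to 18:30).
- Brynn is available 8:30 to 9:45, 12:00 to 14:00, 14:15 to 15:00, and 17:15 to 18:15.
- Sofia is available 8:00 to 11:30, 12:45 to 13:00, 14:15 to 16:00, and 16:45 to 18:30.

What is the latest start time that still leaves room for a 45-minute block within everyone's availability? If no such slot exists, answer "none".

14:15

Mina free within 08:00–18:30: 08:15–08:45, 10:15–10:45, 11:15–15:00, 15:30–16:45.
Mina ∩ Brynn: 08:30–08:45, 12:00–14:00, 14:15–15:00.
Mina ∩ Brynn ∩ Sofia: 08:30–08:45, 12:45–13:00, 14:15–15:00.
Windows ≥ 45 min: 14:15–15:00.
Latest start in the last window 14:15–15:00 is 15:00 − 45 min = 14:15.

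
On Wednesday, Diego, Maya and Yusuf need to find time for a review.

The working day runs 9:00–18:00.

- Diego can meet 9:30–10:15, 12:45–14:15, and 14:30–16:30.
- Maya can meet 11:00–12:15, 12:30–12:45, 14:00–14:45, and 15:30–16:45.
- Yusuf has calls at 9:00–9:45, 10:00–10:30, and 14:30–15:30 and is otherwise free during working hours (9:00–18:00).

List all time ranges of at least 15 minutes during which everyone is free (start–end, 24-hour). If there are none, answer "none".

14:00–14:15, 15:30–16:30

Yusuf free within 09:00–18:00: 09:45–10:00, 10:30–14:30, 15:30–18:00.
Diego ∩ Maya: 14:00–14:15, 14:30–14:45, 15:30–16:30.
Diego ∩ Maya ∩ Yusuf: 14:00–14:15, 15:30–16:30.
Windows ≥ 15 min: 14:00–14:15, 15:30–16:30.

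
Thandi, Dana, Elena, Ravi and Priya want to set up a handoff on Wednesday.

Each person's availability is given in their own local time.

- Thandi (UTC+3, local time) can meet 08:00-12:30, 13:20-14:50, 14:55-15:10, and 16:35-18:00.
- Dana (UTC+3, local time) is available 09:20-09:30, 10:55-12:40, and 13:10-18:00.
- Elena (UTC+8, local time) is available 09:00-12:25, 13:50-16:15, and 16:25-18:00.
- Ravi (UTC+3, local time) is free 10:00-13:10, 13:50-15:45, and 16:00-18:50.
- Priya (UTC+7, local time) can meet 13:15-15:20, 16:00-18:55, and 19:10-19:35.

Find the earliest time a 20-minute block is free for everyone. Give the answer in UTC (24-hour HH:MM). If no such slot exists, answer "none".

Thandi → UTC: 05:00–09:30, 10:20–11:50, 11:55–12:10, 13:35–15:00.
Dana → UTC: 06:20–06:30, 07:55–09:40, 10:10–15:00.
Elena → UTC: 01:00–04:25, 05:50–08:15, 08:25–10:00.
Ravi → UTC: 07:00–10:10, 10:50–12:45, 13:00–15:50.
Priya → UTC: 06:15–08:20, 09:00–11:55, 12:10–12:35.
Thandi ∩ Dana: 06:20–06:30, 07:55–09:30, 10:20–11:50, 11:55–12:10, 13:35–15:00.
Thandi ∩ Dana ∩ Elena: 06:20–06:30, 07:55–08:15, 08:25–09:30.
Thandi ∩ Dana ∩ Elena ∩ Ravi: 07:55–08:15, 08:25–09:30.
Thandi ∩ Dana ∩ Elena ∩ Ravi ∩ Priya: 07:55–08:15, 09:00–09:30.
Windows ≥ 20 min: 07:55–08:15, 09:00–09:30.
Earliest such window starts at 07:55.

07:55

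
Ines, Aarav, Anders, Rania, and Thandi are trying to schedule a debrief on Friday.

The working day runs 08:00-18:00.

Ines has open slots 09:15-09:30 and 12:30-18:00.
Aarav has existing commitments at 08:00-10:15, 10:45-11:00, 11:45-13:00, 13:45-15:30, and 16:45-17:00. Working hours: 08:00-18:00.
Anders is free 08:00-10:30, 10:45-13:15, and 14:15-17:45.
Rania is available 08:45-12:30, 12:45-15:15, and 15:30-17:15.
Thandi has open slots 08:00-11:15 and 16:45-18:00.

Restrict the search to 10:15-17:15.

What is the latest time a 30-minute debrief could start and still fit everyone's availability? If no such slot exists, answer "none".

none

Aarav free within 08:00–18:00: 10:15–10:45, 11:00–11:45, 13:00–13:45, 15:30–16:45, 17:00–18:00.
Ines ∩ Aarav: 13:00–13:45, 15:30–16:45, 17:00–18:00.
Ines ∩ Aarav ∩ Anders: 13:00–13:15, 15:30–16:45, 17:00–17:45.
Ines ∩ Aarav ∩ Anders ∩ Rania: 13:00–13:15, 15:30–16:45, 17:00–17:15.
Ines ∩ Aarav ∩ Anders ∩ Rania ∩ Thandi: 17:00–17:15.
Restricted to 10:15–17:15: 17:00–17:15.
Windows ≥ 30 min: (none).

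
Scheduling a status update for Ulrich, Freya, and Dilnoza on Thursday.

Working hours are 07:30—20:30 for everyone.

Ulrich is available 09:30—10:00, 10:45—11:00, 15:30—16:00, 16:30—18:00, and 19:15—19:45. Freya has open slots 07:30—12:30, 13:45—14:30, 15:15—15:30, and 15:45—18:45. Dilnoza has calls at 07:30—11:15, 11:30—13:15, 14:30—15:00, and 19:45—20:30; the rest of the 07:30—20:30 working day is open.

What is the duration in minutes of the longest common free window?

90 minutes

Dilnoza free within 07:30–20:30: 11:15–11:30, 13:15–14:30, 15:00–19:45.
Ulrich ∩ Freya: 09:30–10:00, 10:45–11:00, 15:45–16:00, 16:30–18:00.
Ulrich ∩ Freya ∩ Dilnoza: 15:45–16:00, 16:30–18:00.
Common window lengths: 15, 90 min; longest is 90.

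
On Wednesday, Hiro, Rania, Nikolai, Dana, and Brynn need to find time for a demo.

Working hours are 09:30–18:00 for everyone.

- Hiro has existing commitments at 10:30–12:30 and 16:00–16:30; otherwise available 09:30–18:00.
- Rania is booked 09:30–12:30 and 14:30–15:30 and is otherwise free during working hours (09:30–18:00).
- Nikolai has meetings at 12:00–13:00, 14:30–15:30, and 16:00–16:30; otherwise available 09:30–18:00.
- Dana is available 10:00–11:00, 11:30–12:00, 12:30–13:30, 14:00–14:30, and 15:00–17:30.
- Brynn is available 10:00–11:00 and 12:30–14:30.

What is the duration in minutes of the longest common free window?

30 minutes

Hiro free within 09:30–18:00: 09:30–10:30, 12:30–16:00, 16:30–18:00.
Rania free within 09:30–18:00: 12:30–14:30, 15:30–18:00.
Nikolai free within 09:30–18:00: 09:30–12:00, 13:00–14:30, 15:30–16:00, 16:30–18:00.
Hiro ∩ Rania: 12:30–14:30, 15:30–16:00, 16:30–18:00.
Hiro ∩ Rania ∩ Nikolai: 13:00–14:30, 15:30–16:00, 16:30–18:00.
Hiro ∩ Rania ∩ Nikolai ∩ Dana: 13:00–13:30, 14:00–14:30, 15:30–16:00, 16:30–17:30.
Hiro ∩ Rania ∩ Nikolai ∩ Dana ∩ Brynn: 13:00–13:30, 14:00–14:30.
Common window lengths: 30, 30 min; longest is 30.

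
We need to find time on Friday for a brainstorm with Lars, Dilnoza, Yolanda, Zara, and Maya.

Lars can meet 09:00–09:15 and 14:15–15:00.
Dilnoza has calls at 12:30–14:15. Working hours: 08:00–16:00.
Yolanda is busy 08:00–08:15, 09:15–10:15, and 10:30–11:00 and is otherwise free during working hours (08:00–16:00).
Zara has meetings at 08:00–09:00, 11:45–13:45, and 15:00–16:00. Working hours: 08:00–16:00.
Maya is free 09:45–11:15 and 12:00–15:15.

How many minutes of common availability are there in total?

45 minutes

Dilnoza free within 08:00–16:00: 08:00–12:30, 14:15–16:00.
Yolanda free within 08:00–16:00: 08:15–09:15, 10:15–10:30, 11:00–16:00.
Zara free within 08:00–16:00: 09:00–11:45, 13:45–15:00.
Lars ∩ Dilnoza: 09:00–09:15, 14:15–15:00.
Lars ∩ Dilnoza ∩ Yolanda: 09:00–09:15, 14:15–15:00.
Lars ∩ Dilnoza ∩ Yolanda ∩ Zara: 09:00–09:15, 14:15–15:00.
Lars ∩ Dilnoza ∩ Yolanda ∩ Zara ∩ Maya: 14:15–15:00.
Total common minutes: 45.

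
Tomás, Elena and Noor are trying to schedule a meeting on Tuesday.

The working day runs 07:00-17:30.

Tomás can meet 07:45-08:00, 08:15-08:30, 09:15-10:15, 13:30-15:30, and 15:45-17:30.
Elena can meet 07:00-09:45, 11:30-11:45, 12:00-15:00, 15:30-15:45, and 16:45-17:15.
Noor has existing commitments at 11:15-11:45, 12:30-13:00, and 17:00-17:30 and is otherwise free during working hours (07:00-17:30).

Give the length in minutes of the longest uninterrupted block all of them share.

Noor free within 07:00–17:30: 07:00–11:15, 11:45–12:30, 13:00–17:00.
Tomás ∩ Elena: 07:45–08:00, 08:15–08:30, 09:15–09:45, 13:30–15:00, 16:45–17:15.
Tomás ∩ Elena ∩ Noor: 07:45–08:00, 08:15–08:30, 09:15–09:45, 13:30–15:00, 16:45–17:00.
Common window lengths: 15, 15, 30, 90, 15 min; longest is 90.

90 minutes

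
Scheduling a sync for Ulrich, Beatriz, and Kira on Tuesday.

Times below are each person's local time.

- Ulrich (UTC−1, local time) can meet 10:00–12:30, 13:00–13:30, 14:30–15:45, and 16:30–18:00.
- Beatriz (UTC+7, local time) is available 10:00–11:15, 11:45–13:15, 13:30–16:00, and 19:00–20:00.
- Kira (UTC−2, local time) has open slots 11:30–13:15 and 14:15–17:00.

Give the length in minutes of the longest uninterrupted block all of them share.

0 minutes

Ulrich → UTC: 11:00–13:30, 14:00–14:30, 15:30–16:45, 17:30–19:00.
Beatriz → UTC: 03:00–04:15, 04:45–06:15, 06:30–09:00, 12:00–13:00.
Kira → UTC: 13:30–15:15, 16:15–19:00.
Ulrich ∩ Beatriz: 12:00–13:00.
Ulrich ∩ Beatriz ∩ Kira: (none).
No common window.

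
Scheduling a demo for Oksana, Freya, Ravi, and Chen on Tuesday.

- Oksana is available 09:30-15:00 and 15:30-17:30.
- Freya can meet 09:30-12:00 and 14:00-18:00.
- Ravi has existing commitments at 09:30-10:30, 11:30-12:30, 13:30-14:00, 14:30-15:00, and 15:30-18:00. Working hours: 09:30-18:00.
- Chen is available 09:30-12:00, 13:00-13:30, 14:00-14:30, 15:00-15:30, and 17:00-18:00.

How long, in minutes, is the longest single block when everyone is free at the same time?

Ravi free within 09:30–18:00: 10:30–11:30, 12:30–13:30, 14:00–14:30, 15:00–15:30.
Oksana ∩ Freya: 09:30–12:00, 14:00–15:00, 15:30–17:30.
Oksana ∩ Freya ∩ Ravi: 10:30–11:30, 14:00–14:30.
Oksana ∩ Freya ∩ Ravi ∩ Chen: 10:30–11:30, 14:00–14:30.
Common window lengths: 60, 30 min; longest is 60.

60 minutes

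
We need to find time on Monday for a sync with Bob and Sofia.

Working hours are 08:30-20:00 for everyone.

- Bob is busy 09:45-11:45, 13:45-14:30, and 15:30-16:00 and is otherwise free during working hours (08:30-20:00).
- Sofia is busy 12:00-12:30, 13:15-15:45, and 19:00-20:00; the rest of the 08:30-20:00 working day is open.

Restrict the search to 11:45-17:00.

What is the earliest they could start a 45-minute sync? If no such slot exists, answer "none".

12:30

Bob free within 08:30–20:00: 08:30–09:45, 11:45–13:45, 14:30–15:30, 16:00–20:00.
Sofia free within 08:30–20:00: 08:30–12:00, 12:30–13:15, 15:45–19:00.
Bob ∩ Sofia: 08:30–09:45, 11:45–12:00, 12:30–13:15, 16:00–19:00.
Restricted to 11:45–17:00: 11:45–12:00, 12:30–13:15, 16:00–17:00.
Windows ≥ 45 min: 12:30–13:15, 16:00–17:00.
Earliest such window starts at 12:30.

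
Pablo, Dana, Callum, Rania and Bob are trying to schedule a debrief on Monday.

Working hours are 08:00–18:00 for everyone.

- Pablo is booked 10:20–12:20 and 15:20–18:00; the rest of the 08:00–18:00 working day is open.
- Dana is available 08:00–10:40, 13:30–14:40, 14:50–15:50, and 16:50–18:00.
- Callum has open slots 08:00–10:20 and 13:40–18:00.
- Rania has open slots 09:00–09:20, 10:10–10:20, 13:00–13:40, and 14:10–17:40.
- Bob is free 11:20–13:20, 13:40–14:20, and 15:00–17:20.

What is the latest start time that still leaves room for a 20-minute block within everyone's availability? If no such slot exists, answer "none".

Pablo free within 08:00–18:00: 08:00–10:20, 12:20–15:20.
Pablo ∩ Dana: 08:00–10:20, 13:30–14:40, 14:50–15:20.
Pablo ∩ Dana ∩ Callum: 08:00–10:20, 13:40–14:40, 14:50–15:20.
Pablo ∩ Dana ∩ Callum ∩ Rania: 09:00–09:20, 10:10–10:20, 14:10–14:40, 14:50–15:20.
Pablo ∩ Dana ∩ Callum ∩ Rania ∩ Bob: 14:10–14:20, 15:00–15:20.
Windows ≥ 20 min: 15:00–15:20.
Latest start in the last window 15:00–15:20 is 15:20 − 20 min = 15:00.

15:00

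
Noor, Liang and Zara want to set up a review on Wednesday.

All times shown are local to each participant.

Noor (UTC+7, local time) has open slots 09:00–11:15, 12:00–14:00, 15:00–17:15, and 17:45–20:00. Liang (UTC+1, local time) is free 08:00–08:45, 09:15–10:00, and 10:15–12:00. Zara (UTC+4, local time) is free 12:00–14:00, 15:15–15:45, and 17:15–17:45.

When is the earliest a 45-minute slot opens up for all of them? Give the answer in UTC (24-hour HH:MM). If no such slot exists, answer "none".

Noor → UTC: 02:00–04:15, 05:00–07:00, 08:00–10:15, 10:45–13:00.
Liang → UTC: 07:00–07:45, 08:15–09:00, 09:15–11:00.
Zara → UTC: 08:00–10:00, 11:15–11:45, 13:15–13:45.
Noor ∩ Liang: 08:15–09:00, 09:15–10:15, 10:45–11:00.
Noor ∩ Liang ∩ Zara: 08:15–09:00, 09:15–10:00.
Windows ≥ 45 min: 08:15–09:00, 09:15–10:00.
Earliest such window starts at 08:15.

08:15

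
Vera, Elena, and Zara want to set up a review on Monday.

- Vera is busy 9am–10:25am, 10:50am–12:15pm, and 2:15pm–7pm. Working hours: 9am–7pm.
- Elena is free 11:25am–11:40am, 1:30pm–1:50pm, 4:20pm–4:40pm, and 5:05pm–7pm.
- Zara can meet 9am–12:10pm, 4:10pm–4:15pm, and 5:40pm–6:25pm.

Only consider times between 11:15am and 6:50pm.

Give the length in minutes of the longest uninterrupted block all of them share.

Vera free within 09:00–19:00: 10:25–10:50, 12:15–14:15.
Vera ∩ Elena: 13:30–13:50.
Vera ∩ Elena ∩ Zara: (none).
Restricted to 11:15–18:50: (none).
No common window.

0 minutes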